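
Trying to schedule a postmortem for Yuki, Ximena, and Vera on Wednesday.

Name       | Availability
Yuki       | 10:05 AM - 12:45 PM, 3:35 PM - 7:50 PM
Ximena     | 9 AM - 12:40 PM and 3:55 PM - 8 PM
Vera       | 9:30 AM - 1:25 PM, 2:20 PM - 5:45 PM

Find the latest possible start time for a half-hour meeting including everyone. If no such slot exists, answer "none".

17:15

Yuki ∩ Ximena: 10:05-12:40, 15:55-19:50.
Yuki ∩ Ximena ∩ Vera: 10:05-12:40, 15:55-17:45.
Those are the intersection windows.
The last common window of at least 30 minutes is 15:55-17:45; a 30-minute meeting can start as late as 17:15 and still end by 17:45.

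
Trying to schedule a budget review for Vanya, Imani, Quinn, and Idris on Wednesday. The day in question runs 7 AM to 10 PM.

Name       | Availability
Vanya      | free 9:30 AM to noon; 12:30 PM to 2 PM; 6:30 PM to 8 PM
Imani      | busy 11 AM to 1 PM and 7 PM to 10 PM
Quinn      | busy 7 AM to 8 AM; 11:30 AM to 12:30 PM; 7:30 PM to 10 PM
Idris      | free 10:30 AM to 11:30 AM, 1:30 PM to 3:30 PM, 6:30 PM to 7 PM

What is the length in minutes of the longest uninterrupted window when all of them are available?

Vanya free: 09:30-12:00, 12:30-14:00, 18:30-20:00.
Imani free: 07:00-11:00, 13:00-19:00 (invert busy blocks within the working day).
Quinn free: 08:00-11:30, 12:30-19:30 (invert busy blocks within the working day).
Idris free: 10:30-11:30, 13:30-15:30, 18:30-19:00.
Vanya ∩ Imani: 09:30-11:00, 13:00-14:00, 18:30-19:00.
Vanya ∩ Imani ∩ Quinn: 09:30-11:00, 13:00-14:00, 18:30-19:00.
Vanya ∩ Imani ∩ Quinn ∩ Idris: 10:30-11:00, 13:30-14:00, 18:30-19:00.
The longest is 10:30-11:00 at 30 minutes.

30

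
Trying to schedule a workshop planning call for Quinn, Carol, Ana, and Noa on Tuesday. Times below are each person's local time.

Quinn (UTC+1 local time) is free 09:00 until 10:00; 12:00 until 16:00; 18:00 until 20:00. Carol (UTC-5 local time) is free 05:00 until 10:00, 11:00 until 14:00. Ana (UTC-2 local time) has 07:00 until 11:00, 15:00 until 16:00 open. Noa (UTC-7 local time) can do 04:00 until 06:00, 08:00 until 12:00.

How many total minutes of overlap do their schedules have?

180

Quinn in UTC: 08:00-09:00, 11:00-15:00, 17:00-19:00 (subtract 1h to convert from UTC+1).
Carol in UTC: 10:00-15:00, 16:00-19:00 (add 5h to convert from UTC-5).
Ana in UTC: 09:00-13:00, 17:00-18:00 (add 2h to convert from UTC-2).
Noa in UTC: 11:00-13:00, 15:00-19:00 (add 7h to convert from UTC-7).
Quinn ∩ Carol: 11:00-15:00, 17:00-19:00.
Quinn ∩ Carol ∩ Ana: 11:00-13:00, 17:00-18:00.
Quinn ∩ Carol ∩ Ana ∩ Noa: 11:00-13:00, 17:00-18:00.
Those are the intersection windows.
Summing the common windows: 120 + 60 = 180 minutes.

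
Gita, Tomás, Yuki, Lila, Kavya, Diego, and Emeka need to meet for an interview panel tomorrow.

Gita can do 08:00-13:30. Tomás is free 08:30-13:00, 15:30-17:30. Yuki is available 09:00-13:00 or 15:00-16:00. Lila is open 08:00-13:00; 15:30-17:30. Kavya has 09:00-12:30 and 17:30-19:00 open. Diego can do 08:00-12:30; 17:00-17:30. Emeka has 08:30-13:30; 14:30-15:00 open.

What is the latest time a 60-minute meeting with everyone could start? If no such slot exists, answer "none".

11:30

Gita ∩ Tomás: 08:30-13:00.
Gita ∩ Tomás ∩ Yuki: 09:00-13:00.
Gita ∩ Tomás ∩ Yuki ∩ Lila: 09:00-13:00.
Gita ∩ Tomás ∩ Yuki ∩ Lila ∩ Kavya: 09:00-12:30.
Gita ∩ Tomás ∩ Yuki ∩ Lila ∩ Kavya ∩ Diego: 09:00-12:30.
Gita ∩ Tomás ∩ Yuki ∩ Lila ∩ Kavya ∩ Diego ∩ Emeka: 09:00-12:30.
The last common window of at least 60 minutes is 09:00-12:30; a 60-minute meeting can start as late as 11:30 and still end by 12:30.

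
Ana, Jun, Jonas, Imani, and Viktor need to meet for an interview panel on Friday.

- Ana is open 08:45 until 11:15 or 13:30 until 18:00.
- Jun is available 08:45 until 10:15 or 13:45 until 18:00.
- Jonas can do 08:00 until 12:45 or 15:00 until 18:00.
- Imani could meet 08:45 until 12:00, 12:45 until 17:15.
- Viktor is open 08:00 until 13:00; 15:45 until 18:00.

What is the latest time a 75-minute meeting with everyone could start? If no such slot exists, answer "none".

16:00

Ana ∩ Jun: 08:45-10:15, 13:45-18:00.
Ana ∩ Jun ∩ Jonas: 08:45-10:15, 15:00-18:00.
Ana ∩ Jun ∩ Jonas ∩ Imani: 08:45-10:15, 15:00-17:15.
Ana ∩ Jun ∩ Jonas ∩ Imani ∩ Viktor: 08:45-10:15, 15:45-17:15.
So the common availability across everyone is 08:45-10:15, 15:45-17:15.
The last common window of at least 75 minutes is 15:45-17:15; a 75-minute meeting can start as late as 16:00 and still end by 17:15.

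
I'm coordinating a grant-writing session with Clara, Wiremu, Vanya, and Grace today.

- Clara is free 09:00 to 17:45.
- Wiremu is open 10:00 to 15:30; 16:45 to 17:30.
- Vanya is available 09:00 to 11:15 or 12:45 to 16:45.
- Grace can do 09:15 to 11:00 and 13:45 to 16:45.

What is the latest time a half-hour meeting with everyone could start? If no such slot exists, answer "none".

Clara ∩ Wiremu: 10:00-15:30, 16:45-17:30.
Clara ∩ Wiremu ∩ Vanya: 10:00-11:15, 12:45-15:30.
Clara ∩ Wiremu ∩ Vanya ∩ Grace: 10:00-11:00, 13:45-15:30.
The last common window of at least 30 minutes is 13:45-15:30; a 30-minute meeting can start as late as 15:00 and still end by 15:30.

15:00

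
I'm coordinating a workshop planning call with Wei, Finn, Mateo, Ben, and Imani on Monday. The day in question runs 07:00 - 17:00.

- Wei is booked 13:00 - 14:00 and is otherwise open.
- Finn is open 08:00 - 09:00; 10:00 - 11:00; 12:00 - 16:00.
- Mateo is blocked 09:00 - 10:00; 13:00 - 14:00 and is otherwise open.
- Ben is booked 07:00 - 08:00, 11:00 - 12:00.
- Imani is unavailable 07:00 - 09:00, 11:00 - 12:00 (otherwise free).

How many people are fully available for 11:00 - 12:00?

2

Wei free: 07:00-13:00, 14:00-17:00 (invert busy blocks within the working day).
Finn free: 08:00-09:00, 10:00-11:00, 12:00-16:00.
Mateo free: 07:00-09:00, 10:00-13:00, 14:00-17:00 (invert busy blocks within the working day).
Ben free: 08:00-11:00, 12:00-17:00 (invert busy blocks within the working day).
Imani free: 09:00-11:00, 12:00-17:00 (invert busy blocks within the working day).
Wei and Mateo can make the full 11:00-12:00 slot — that's 2.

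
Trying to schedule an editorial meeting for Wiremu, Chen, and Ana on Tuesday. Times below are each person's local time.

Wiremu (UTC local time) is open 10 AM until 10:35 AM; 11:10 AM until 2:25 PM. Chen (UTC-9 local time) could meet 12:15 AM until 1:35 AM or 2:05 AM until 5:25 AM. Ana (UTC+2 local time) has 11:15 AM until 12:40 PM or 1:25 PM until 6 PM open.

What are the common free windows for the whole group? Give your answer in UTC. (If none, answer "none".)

Wiremu in UTC: 10:00-10:35, 11:10-14:25.
Chen in UTC: 09:15-10:35, 11:05-14:25 (add 9h to convert from UTC-9).
Ana in UTC: 09:15-10:40, 11:25-16:00 (subtract 2h to convert from UTC+2).
Wiremu ∩ Chen: 10:00-10:35, 11:10-14:25.
Wiremu ∩ Chen ∩ Ana: 10:00-10:35, 11:25-14:25.
So the common availability across everyone is 10:00-10:35, 11:25-14:25.

10:00-10:35, 11:25-14:25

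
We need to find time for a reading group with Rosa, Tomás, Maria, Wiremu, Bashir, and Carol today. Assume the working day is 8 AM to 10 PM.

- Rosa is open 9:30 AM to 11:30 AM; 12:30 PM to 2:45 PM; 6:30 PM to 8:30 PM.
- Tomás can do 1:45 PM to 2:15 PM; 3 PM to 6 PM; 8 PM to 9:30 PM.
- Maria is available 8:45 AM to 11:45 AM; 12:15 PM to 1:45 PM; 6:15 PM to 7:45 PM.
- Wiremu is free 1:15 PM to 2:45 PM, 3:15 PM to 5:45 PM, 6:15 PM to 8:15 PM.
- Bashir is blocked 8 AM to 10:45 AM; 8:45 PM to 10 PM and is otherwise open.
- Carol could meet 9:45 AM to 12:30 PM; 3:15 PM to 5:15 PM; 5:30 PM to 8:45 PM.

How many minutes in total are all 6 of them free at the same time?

Rosa free: 09:30-11:30, 12:30-14:45, 18:30-20:30.
Tomás free: 13:45-14:15, 15:00-18:00, 20:00-21:30.
Maria free: 08:45-11:45, 12:15-13:45, 18:15-19:45.
Wiremu free: 13:15-14:45, 15:15-17:45, 18:15-20:15.
Bashir free: 10:45-20:45 (invert busy blocks within the working day).
Carol free: 09:45-12:30, 15:15-17:15, 17:30-20:45.
Rosa ∩ Tomás: 13:45-14:15, 20:00-20:30.
Rosa ∩ Tomás ∩ Maria: ∅.
Rosa ∩ Tomás ∩ Maria ∩ Wiremu: ∅.
Rosa ∩ Tomás ∩ Maria ∩ Wiremu ∩ Bashir: ∅.
Rosa ∩ Tomás ∩ Maria ∩ Wiremu ∩ Bashir ∩ Carol: ∅.
There is no time when everyone is free.
There is no common window, so the total is 0 minutes.

0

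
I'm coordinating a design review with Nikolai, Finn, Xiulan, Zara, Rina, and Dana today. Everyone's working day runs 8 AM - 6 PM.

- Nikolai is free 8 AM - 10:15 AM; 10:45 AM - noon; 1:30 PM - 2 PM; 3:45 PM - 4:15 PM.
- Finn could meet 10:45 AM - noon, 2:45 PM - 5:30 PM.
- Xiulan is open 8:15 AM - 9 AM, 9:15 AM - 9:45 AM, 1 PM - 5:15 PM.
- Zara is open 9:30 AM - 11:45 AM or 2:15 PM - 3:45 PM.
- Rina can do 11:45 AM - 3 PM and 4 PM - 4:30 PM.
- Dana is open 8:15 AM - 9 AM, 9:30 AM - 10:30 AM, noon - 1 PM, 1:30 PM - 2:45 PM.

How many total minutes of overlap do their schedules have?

Nikolai ∩ Finn: 10:45-12:00, 15:45-16:15.
Nikolai ∩ Finn ∩ Xiulan: 15:45-16:15.
Nikolai ∩ Finn ∩ Xiulan ∩ Zara: ∅.
Nikolai ∩ Finn ∩ Xiulan ∩ Zara ∩ Rina: ∅.
Nikolai ∩ Finn ∩ Xiulan ∩ Zara ∩ Rina ∩ Dana: ∅.
There is no time when everyone is free.
There is no common window, so the total is 0 minutes.

0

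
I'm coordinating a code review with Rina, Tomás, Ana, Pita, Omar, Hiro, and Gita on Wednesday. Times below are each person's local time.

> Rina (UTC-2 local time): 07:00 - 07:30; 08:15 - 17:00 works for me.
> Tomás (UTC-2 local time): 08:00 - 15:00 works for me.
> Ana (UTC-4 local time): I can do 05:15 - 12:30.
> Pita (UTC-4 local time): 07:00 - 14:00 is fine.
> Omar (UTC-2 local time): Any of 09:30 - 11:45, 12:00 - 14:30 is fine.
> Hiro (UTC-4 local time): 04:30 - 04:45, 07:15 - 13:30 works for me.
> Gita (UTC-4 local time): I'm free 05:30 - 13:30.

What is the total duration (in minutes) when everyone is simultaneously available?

285

Rina in UTC: 09:00-09:30, 10:15-19:00 (add 2h to convert from UTC-2).
Tomás in UTC: 10:00-17:00 (add 2h to convert from UTC-2).
Ana in UTC: 09:15-16:30 (add 4h to convert from UTC-4).
Pita in UTC: 11:00-18:00 (add 4h to convert from UTC-4).
Omar in UTC: 11:30-13:45, 14:00-16:30 (add 2h to convert from UTC-2).
Hiro in UTC: 08:30-08:45, 11:15-17:30 (add 4h to convert from UTC-4).
Gita in UTC: 09:30-17:30 (add 4h to convert from UTC-4).
Rina ∩ Tomás: 10:15-17:00.
Rina ∩ Tomás ∩ Ana: 10:15-16:30.
Rina ∩ Tomás ∩ Ana ∩ Pita: 11:00-16:30.
Rina ∩ Tomás ∩ Ana ∩ Pita ∩ Omar: 11:30-13:45, 14:00-16:30.
Rina ∩ Tomás ∩ Ana ∩ Pita ∩ Omar ∩ Hiro: 11:30-13:45, 14:00-16:30.
Rina ∩ Tomás ∩ Ana ∩ Pita ∩ Omar ∩ Hiro ∩ Gita: 11:30-13:45, 14:00-16:30.
Those are the intersection windows.
Summing the common windows: 135 + 150 = 285 minutes.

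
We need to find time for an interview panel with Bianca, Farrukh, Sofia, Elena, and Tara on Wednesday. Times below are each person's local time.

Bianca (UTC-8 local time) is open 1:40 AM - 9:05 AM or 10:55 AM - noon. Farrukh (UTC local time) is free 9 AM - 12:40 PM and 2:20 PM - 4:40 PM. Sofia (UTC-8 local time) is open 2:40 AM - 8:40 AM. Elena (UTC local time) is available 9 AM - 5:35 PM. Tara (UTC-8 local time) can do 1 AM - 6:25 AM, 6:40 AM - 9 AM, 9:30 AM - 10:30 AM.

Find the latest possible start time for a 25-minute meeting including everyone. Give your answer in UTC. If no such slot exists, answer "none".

Bianca in UTC: 09:40-17:05, 18:55-20:00 (add 8h to convert from UTC-8).
Farrukh in UTC: 09:00-12:40, 14:20-16:40.
Sofia in UTC: 10:40-16:40 (add 8h to convert from UTC-8).
Elena in UTC: 09:00-17:35.
Tara in UTC: 09:00-14:25, 14:40-17:00, 17:30-18:30 (add 8h to convert from UTC-8).
Bianca ∩ Farrukh: 09:40-12:40, 14:20-16:40.
Bianca ∩ Farrukh ∩ Sofia: 10:40-12:40, 14:20-16:40.
Bianca ∩ Farrukh ∩ Sofia ∩ Elena: 10:40-12:40, 14:20-16:40.
Bianca ∩ Farrukh ∩ Sofia ∩ Elena ∩ Tara: 10:40-12:40, 14:20-14:25, 14:40-16:40.
So the common availability across everyone is 10:40-12:40, 14:20-14:25, 14:40-16:40.
The last common window of at least 25 minutes is 14:40-16:40; a 25-minute meeting can start as late as 16:15 and still end by 16:40.

16:15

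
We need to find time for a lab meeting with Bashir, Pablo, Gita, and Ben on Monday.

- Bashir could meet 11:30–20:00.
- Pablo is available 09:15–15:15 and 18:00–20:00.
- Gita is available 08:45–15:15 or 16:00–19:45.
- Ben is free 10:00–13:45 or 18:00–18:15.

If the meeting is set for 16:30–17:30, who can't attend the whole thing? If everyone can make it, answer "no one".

Ben, Pablo

Bashir: free for 16:30-17:30. Pablo: not fully free for 16:30-17:30. Gita: free for 16:30-17:30. Ben: not fully free for 16:30-17:30.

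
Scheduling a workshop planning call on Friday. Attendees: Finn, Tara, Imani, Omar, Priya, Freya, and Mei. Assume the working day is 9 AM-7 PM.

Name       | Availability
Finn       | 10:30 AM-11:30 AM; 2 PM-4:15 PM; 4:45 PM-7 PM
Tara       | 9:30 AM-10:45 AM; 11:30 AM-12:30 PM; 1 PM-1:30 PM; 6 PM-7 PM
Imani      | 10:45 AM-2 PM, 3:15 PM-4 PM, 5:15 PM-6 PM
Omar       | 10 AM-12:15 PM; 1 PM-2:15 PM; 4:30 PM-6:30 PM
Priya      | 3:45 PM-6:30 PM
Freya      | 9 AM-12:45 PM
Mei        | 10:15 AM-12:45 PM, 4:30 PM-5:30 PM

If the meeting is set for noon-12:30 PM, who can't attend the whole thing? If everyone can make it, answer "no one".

Finn, Omar, Priya

Finn: not fully free for 12:00-12:30. Tara: free for 12:00-12:30. Imani: free for 12:00-12:30. Omar: not fully free for 12:00-12:30. Priya: not fully free for 12:00-12:30. Freya: free for 12:00-12:30. Mei: free for 12:00-12:30.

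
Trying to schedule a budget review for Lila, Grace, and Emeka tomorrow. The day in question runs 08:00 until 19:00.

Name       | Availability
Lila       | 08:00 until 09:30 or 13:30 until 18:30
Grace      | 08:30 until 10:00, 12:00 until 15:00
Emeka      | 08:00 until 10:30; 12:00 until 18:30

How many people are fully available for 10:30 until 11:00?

nobody can make the full 10:30-11:00 slot — that's 0.

0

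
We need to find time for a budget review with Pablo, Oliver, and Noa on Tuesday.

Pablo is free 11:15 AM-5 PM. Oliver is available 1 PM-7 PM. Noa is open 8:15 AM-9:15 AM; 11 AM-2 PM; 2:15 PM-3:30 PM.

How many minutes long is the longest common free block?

75

Pablo ∩ Oliver: 13:00-17:00.
Pablo ∩ Oliver ∩ Noa: 13:00-14:00, 14:15-15:30.
The longest is 14:15-15:30 at 75 minutes.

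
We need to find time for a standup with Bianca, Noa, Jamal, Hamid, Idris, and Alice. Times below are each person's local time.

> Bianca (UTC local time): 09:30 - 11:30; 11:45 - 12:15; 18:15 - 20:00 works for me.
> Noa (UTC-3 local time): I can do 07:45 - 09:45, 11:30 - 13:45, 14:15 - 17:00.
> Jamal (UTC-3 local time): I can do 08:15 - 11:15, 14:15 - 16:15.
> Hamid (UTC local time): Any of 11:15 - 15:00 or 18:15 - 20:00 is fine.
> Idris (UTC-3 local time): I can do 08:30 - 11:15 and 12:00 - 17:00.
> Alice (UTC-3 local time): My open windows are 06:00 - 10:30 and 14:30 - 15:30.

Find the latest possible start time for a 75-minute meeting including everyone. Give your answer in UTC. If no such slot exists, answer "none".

none

Bianca in UTC: 09:30-11:30, 11:45-12:15, 18:15-20:00.
Noa in UTC: 10:45-12:45, 14:30-16:45, 17:15-20:00 (add 3h to convert from UTC-3).
Jamal in UTC: 11:15-14:15, 17:15-19:15 (add 3h to convert from UTC-3).
Hamid in UTC: 11:15-15:00, 18:15-20:00.
Idris in UTC: 11:30-14:15, 15:00-20:00 (add 3h to convert from UTC-3).
Alice in UTC: 09:00-13:30, 17:30-18:30 (add 3h to convert from UTC-3).
Bianca ∩ Noa: 10:45-11:30, 11:45-12:15, 18:15-20:00.
Bianca ∩ Noa ∩ Jamal: 11:15-11:30, 11:45-12:15, 18:15-19:15.
Bianca ∩ Noa ∩ Jamal ∩ Hamid: 11:15-11:30, 11:45-12:15, 18:15-19:15.
Bianca ∩ Noa ∩ Jamal ∩ Hamid ∩ Idris: 11:45-12:15, 18:15-19:15.
Bianca ∩ Noa ∩ Jamal ∩ Hamid ∩ Idris ∩ Alice: 11:45-12:15, 18:15-18:30.
No common window is at least 75 minutes long.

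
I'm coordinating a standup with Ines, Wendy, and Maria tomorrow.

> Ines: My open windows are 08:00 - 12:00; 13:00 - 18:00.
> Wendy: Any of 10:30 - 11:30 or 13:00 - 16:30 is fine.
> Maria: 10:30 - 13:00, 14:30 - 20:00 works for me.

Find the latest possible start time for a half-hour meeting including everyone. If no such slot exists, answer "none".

16:00

Ines ∩ Wendy: 10:30-11:30, 13:00-16:30.
Ines ∩ Wendy ∩ Maria: 10:30-11:30, 14:30-16:30.
The last common window of at least 30 minutes is 14:30-16:30; a 30-minute meeting can start as late as 16:00 and still end by 16:30.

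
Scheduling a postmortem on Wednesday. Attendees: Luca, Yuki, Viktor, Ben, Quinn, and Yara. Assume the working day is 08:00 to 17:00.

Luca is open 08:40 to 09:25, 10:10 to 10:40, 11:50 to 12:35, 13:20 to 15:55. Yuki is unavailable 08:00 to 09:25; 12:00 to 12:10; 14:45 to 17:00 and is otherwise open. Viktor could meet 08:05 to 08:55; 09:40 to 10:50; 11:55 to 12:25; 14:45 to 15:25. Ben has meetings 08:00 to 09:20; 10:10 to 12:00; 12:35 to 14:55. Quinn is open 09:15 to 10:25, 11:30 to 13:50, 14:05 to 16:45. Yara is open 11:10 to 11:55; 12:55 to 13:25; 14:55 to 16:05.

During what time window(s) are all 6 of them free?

none

Luca free: 08:40-09:25, 10:10-10:40, 11:50-12:35, 13:20-15:55.
Yuki free: 09:25-12:00, 12:10-14:45 (invert busy blocks within the working day).
Viktor free: 08:05-08:55, 09:40-10:50, 11:55-12:25, 14:45-15:25.
Ben free: 09:20-10:10, 12:00-12:35, 14:55-17:00 (invert busy blocks within the working day).
Quinn free: 09:15-10:25, 11:30-13:50, 14:05-16:45.
Yara free: 11:10-11:55, 12:55-13:25, 14:55-16:05.
Luca ∩ Yuki: 10:10-10:40, 11:50-12:00, 12:10-12:35, 13:20-14:45.
Luca ∩ Yuki ∩ Viktor: 10:10-10:40, 11:55-12:00, 12:10-12:25.
Luca ∩ Yuki ∩ Viktor ∩ Ben: 12:10-12:25.
Luca ∩ Yuki ∩ Viktor ∩ Ben ∩ Quinn: 12:10-12:25.
Luca ∩ Yuki ∩ Viktor ∩ Ben ∩ Quinn ∩ Yara: ∅.
There is no time when everyone is free.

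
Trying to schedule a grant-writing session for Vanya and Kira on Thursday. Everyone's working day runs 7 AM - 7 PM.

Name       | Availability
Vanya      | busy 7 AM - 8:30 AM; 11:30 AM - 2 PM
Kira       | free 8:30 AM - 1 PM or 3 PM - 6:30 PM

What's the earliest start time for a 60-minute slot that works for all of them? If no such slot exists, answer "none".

08:30

Vanya free: 08:30-11:30, 14:00-19:00 (invert busy blocks within the working day).
Kira free: 08:30-13:00, 15:00-18:30.
Vanya ∩ Kira: 08:30-11:30, 15:00-18:30.
The first common window of at least 60 minutes is 08:30-11:30, so the earliest start is 08:30.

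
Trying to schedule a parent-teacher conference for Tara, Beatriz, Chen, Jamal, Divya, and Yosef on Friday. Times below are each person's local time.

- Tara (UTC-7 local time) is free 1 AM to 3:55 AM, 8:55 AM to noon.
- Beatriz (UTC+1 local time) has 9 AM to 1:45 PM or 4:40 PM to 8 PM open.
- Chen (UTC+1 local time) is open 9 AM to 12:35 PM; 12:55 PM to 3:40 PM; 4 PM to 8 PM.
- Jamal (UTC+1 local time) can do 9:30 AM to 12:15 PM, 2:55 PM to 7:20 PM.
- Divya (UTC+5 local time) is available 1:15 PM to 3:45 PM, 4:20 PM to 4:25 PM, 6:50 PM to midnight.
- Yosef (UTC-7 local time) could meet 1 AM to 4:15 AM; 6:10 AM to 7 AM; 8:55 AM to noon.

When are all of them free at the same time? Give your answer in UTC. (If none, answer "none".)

08:30-10:45, 15:55-18:20

Tara in UTC: 08:00-10:55, 15:55-19:00 (add 7h to convert from UTC-7).
Beatriz in UTC: 08:00-12:45, 15:40-19:00 (subtract 1h to convert from UTC+1).
Chen in UTC: 08:00-11:35, 11:55-14:40, 15:00-19:00 (subtract 1h to convert from UTC+1).
Jamal in UTC: 08:30-11:15, 13:55-18:20 (subtract 1h to convert from UTC+1).
Divya in UTC: 08:15-10:45, 11:20-11:25, 13:50-19:00 (subtract 5h to convert from UTC+5).
Yosef in UTC: 08:00-11:15, 13:10-14:00, 15:55-19:00 (add 7h to convert from UTC-7).
Tara ∩ Beatriz: 08:00-10:55, 15:55-19:00.
Tara ∩ Beatriz ∩ Chen: 08:00-10:55, 15:55-19:00.
Tara ∩ Beatriz ∩ Chen ∩ Jamal: 08:30-10:55, 15:55-18:20.
Tara ∩ Beatriz ∩ Chen ∩ Jamal ∩ Divya: 08:30-10:45, 15:55-18:20.
Tara ∩ Beatriz ∩ Chen ∩ Jamal ∩ Divya ∩ Yosef: 08:30-10:45, 15:55-18:20.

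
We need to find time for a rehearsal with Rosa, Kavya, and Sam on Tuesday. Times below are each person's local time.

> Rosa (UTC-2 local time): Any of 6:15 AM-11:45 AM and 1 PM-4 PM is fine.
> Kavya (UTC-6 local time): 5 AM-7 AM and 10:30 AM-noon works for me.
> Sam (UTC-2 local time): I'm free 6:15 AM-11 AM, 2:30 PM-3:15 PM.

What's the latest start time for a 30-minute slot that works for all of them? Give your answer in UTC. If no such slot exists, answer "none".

Rosa in UTC: 08:15-13:45, 15:00-18:00 (add 2h to convert from UTC-2).
Kavya in UTC: 11:00-13:00, 16:30-18:00 (add 6h to convert from UTC-6).
Sam in UTC: 08:15-13:00, 16:30-17:15 (add 2h to convert from UTC-2).
Rosa ∩ Kavya: 11:00-13:00, 16:30-18:00.
Rosa ∩ Kavya ∩ Sam: 11:00-13:00, 16:30-17:15.
The last common window of at least 30 minutes is 16:30-17:15; a 30-minute meeting can start as late as 16:45 and still end by 17:15.

16:45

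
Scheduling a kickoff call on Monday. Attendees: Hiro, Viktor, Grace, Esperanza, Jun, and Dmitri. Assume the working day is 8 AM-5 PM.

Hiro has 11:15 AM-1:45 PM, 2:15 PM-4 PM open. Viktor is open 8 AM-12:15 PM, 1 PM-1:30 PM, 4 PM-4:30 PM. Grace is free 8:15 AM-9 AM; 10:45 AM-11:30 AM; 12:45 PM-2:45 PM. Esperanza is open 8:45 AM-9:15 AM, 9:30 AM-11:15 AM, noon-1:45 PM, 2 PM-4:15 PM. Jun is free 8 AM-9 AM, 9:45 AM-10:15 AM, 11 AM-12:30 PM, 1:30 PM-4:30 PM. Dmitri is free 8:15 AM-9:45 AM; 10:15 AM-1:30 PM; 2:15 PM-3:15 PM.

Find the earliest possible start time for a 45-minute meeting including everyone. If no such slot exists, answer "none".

Hiro ∩ Viktor: 11:15-12:15, 13:00-13:30.
Hiro ∩ Viktor ∩ Grace: 11:15-11:30, 13:00-13:30.
Hiro ∩ Viktor ∩ Grace ∩ Esperanza: 13:00-13:30.
Hiro ∩ Viktor ∩ Grace ∩ Esperanza ∩ Jun: ∅.
Hiro ∩ Viktor ∩ Grace ∩ Esperanza ∩ Jun ∩ Dmitri: ∅.
There is no time when everyone is free.
No common window is at least 45 minutes long.

none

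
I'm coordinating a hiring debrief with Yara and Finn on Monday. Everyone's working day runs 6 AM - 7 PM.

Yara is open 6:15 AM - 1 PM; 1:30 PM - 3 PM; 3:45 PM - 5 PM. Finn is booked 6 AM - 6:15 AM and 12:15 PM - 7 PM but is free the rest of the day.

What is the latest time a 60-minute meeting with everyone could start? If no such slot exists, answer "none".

11:15

Yara free: 06:15-13:00, 13:30-15:00, 15:45-17:00.
Finn free: 06:15-12:15 (invert busy blocks within the working day).
Yara ∩ Finn: 06:15-12:15.
So the common availability across everyone is 06:15-12:15.
The last common window of at least 60 minutes is 06:15-12:15; a 60-minute meeting can start as late as 11:15 and still end by 12:15.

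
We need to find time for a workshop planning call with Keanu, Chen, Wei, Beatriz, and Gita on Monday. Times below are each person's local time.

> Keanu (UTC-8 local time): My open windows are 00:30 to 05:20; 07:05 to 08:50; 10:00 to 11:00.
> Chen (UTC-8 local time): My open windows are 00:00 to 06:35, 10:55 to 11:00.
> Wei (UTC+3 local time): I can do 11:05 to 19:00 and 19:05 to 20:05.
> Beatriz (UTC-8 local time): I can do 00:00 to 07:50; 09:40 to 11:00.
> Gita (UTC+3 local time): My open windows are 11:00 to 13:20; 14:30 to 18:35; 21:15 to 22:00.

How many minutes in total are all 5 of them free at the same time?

220

Keanu in UTC: 08:30-13:20, 15:05-16:50, 18:00-19:00 (add 8h to convert from UTC-8).
Chen in UTC: 08:00-14:35, 18:55-19:00 (add 8h to convert from UTC-8).
Wei in UTC: 08:05-16:00, 16:05-17:05 (subtract 3h to convert from UTC+3).
Beatriz in UTC: 08:00-15:50, 17:40-19:00 (add 8h to convert from UTC-8).
Gita in UTC: 08:00-10:20, 11:30-15:35, 18:15-19:00 (subtract 3h to convert from UTC+3).
Keanu ∩ Chen: 08:30-13:20, 18:55-19:00.
Keanu ∩ Chen ∩ Wei: 08:30-13:20.
Keanu ∩ Chen ∩ Wei ∩ Beatriz: 08:30-13:20.
Keanu ∩ Chen ∩ Wei ∩ Beatriz ∩ Gita: 08:30-10:20, 11:30-13:20.
So the common availability across everyone is 08:30-10:20, 11:30-13:20.
Summing the common windows: 110 + 110 = 220 minutes.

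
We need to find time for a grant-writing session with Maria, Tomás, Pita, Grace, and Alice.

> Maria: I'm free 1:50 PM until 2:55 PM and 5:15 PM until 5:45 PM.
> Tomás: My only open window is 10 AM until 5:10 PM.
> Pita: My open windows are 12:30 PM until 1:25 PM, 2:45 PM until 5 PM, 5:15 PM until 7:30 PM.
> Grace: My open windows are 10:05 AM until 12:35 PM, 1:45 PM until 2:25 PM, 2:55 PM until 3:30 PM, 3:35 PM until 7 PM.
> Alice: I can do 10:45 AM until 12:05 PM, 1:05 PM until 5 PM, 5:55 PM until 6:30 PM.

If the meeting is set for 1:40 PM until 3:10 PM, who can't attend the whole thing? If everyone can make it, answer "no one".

Grace, Maria, Pita

Maria: not fully free for 13:40-15:10. Tomás: free for 13:40-15:10. Pita: not fully free for 13:40-15:10. Grace: not fully free for 13:40-15:10. Alice: free for 13:40-15:10.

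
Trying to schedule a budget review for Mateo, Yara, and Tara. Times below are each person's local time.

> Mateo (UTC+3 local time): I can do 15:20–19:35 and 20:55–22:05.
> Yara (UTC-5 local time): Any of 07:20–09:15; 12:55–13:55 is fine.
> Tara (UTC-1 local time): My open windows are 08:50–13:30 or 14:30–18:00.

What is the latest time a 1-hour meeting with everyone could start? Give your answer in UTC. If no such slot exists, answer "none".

Mateo in UTC: 12:20-16:35, 17:55-19:05 (subtract 3h to convert from UTC+3).
Yara in UTC: 12:20-14:15, 17:55-18:55 (add 5h to convert from UTC-5).
Tara in UTC: 09:50-14:30, 15:30-19:00 (add 1h to convert from UTC-1).
Mateo ∩ Yara: 12:20-14:15, 17:55-18:55.
Mateo ∩ Yara ∩ Tara: 12:20-14:15, 17:55-18:55.
The last common window of at least 60 minutes is 17:55-18:55; a 60-minute meeting can start as late as 17:55 and still end by 18:55.

17:55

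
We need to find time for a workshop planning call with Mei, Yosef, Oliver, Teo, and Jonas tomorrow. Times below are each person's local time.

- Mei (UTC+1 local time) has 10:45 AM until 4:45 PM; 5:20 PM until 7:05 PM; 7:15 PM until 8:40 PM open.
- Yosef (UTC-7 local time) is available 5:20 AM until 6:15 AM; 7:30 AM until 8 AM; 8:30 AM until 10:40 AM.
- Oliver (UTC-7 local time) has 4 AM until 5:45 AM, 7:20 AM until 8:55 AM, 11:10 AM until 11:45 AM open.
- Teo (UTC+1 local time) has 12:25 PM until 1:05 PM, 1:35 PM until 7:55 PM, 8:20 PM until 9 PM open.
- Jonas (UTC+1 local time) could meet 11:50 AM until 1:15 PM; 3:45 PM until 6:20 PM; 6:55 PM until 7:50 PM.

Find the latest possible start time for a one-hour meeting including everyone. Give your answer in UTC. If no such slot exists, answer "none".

none

Mei in UTC: 09:45-15:45, 16:20-18:05, 18:15-19:40 (subtract 1h to convert from UTC+1).
Yosef in UTC: 12:20-13:15, 14:30-15:00, 15:30-17:40 (add 7h to convert from UTC-7).
Oliver in UTC: 11:00-12:45, 14:20-15:55, 18:10-18:45 (add 7h to convert from UTC-7).
Teo in UTC: 11:25-12:05, 12:35-18:55, 19:20-20:00 (subtract 1h to convert from UTC+1).
Jonas in UTC: 10:50-12:15, 14:45-17:20, 17:55-18:50 (subtract 1h to convert from UTC+1).
Mei ∩ Yosef: 12:20-13:15, 14:30-15:00, 15:30-15:45, 16:20-17:40.
Mei ∩ Yosef ∩ Oliver: 12:20-12:45, 14:30-15:00, 15:30-15:45.
Mei ∩ Yosef ∩ Oliver ∩ Teo: 12:35-12:45, 14:30-15:00, 15:30-15:45.
Mei ∩ Yosef ∩ Oliver ∩ Teo ∩ Jonas: 14:45-15:00, 15:30-15:45.
No common window is at least 60 minutes long.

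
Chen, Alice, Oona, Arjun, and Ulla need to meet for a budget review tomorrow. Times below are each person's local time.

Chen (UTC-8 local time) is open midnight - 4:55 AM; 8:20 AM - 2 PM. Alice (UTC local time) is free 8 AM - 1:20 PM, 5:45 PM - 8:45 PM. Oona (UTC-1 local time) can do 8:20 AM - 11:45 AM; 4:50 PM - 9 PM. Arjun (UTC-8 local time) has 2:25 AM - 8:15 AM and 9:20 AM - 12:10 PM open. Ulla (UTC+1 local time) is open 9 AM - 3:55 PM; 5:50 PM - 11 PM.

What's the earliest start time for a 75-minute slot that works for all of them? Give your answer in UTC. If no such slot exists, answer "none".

10:25

Chen in UTC: 08:00-12:55, 16:20-22:00 (add 8h to convert from UTC-8).
Alice in UTC: 08:00-13:20, 17:45-20:45.
Oona in UTC: 09:20-12:45, 17:50-22:00 (add 1h to convert from UTC-1).
Arjun in UTC: 10:25-16:15, 17:20-20:10 (add 8h to convert from UTC-8).
Ulla in UTC: 08:00-14:55, 16:50-22:00 (subtract 1h to convert from UTC+1).
Chen ∩ Alice: 08:00-12:55, 17:45-20:45.
Chen ∩ Alice ∩ Oona: 09:20-12:45, 17:50-20:45.
Chen ∩ Alice ∩ Oona ∩ Arjun: 10:25-12:45, 17:50-20:10.
Chen ∩ Alice ∩ Oona ∩ Arjun ∩ Ulla: 10:25-12:45, 17:50-20:10.
The first common window of at least 75 minutes is 10:25-12:45, so the earliest start is 10:25.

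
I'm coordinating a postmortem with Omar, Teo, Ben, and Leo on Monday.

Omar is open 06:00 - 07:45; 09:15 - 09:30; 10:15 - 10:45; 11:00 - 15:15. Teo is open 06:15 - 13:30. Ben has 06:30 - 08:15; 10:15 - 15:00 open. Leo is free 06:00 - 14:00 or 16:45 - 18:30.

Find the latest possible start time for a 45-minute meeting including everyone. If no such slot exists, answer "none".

12:45

Omar ∩ Teo: 06:15-07:45, 09:15-09:30, 10:15-10:45, 11:00-13:30.
Omar ∩ Teo ∩ Ben: 06:30-07:45, 10:15-10:45, 11:00-13:30.
Omar ∩ Teo ∩ Ben ∩ Leo: 06:30-07:45, 10:15-10:45, 11:00-13:30.
The last common window of at least 45 minutes is 11:00-13:30; a 45-minute meeting can start as late as 12:45 and still end by 13:30.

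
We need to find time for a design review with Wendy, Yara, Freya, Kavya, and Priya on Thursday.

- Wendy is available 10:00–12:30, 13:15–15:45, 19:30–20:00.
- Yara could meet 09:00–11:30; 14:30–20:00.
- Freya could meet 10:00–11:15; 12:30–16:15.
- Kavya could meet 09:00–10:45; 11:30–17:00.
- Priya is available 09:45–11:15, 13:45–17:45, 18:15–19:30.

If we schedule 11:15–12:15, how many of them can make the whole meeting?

Wendy can make the full 11:15-12:15 slot — that's 1.

1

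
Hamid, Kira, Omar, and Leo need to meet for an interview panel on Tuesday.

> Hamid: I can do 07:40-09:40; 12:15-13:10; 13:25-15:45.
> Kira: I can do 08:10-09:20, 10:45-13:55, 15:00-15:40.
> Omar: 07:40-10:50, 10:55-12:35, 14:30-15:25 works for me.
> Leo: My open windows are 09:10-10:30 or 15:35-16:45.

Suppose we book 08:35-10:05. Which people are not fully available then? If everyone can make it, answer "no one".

Hamid: not fully free for 08:35-10:05. Kira: not fully free for 08:35-10:05. Omar: free for 08:35-10:05. Leo: not fully free for 08:35-10:05.

Hamid, Kira, Leo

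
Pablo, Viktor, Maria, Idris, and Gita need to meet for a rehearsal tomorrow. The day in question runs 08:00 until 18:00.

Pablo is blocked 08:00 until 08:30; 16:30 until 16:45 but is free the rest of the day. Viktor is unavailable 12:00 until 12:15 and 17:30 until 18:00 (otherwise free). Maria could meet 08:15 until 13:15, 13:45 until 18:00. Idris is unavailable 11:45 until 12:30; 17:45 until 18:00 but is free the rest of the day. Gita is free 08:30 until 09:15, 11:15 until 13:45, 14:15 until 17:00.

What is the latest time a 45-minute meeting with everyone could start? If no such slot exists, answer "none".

Pablo free: 08:30-16:30, 16:45-18:00 (invert busy blocks within the working day).
Viktor free: 08:00-12:00, 12:15-17:30 (invert busy blocks within the working day).
Maria free: 08:15-13:15, 13:45-18:00.
Idris free: 08:00-11:45, 12:30-17:45 (invert busy blocks within the working day).
Gita free: 08:30-09:15, 11:15-13:45, 14:15-17:00.
Pablo ∩ Viktor: 08:30-12:00, 12:15-16:30, 16:45-17:30.
Pablo ∩ Viktor ∩ Maria: 08:30-12:00, 12:15-13:15, 13:45-16:30, 16:45-17:30.
Pablo ∩ Viktor ∩ Maria ∩ Idris: 08:30-11:45, 12:30-13:15, 13:45-16:30, 16:45-17:30.
Pablo ∩ Viktor ∩ Maria ∩ Idris ∩ Gita: 08:30-09:15, 11:15-11:45, 12:30-13:15, 14:15-16:30, 16:45-17:00.
So the common availability across everyone is 08:30-09:15, 11:15-11:45, 12:30-13:15, 14:15-16:30, 16:45-17:00.
The last common window of at least 45 minutes is 14:15-16:30; a 45-minute meeting can start as late as 15:45 and still end by 16:30.

15:45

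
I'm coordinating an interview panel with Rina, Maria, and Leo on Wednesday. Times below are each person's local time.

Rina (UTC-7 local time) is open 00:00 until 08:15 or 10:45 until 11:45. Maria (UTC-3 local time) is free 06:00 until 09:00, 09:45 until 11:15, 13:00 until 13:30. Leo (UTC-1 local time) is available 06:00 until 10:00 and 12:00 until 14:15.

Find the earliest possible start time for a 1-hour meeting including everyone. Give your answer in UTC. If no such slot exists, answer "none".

09:00

Rina in UTC: 07:00-15:15, 17:45-18:45 (add 7h to convert from UTC-7).
Maria in UTC: 09:00-12:00, 12:45-14:15, 16:00-16:30 (add 3h to convert from UTC-3).
Leo in UTC: 07:00-11:00, 13:00-15:15 (add 1h to convert from UTC-1).
Rina ∩ Maria: 09:00-12:00, 12:45-14:15.
Rina ∩ Maria ∩ Leo: 09:00-11:00, 13:00-14:15.
The first common window of at least 60 minutes is 09:00-11:00, so the earliest start is 09:00.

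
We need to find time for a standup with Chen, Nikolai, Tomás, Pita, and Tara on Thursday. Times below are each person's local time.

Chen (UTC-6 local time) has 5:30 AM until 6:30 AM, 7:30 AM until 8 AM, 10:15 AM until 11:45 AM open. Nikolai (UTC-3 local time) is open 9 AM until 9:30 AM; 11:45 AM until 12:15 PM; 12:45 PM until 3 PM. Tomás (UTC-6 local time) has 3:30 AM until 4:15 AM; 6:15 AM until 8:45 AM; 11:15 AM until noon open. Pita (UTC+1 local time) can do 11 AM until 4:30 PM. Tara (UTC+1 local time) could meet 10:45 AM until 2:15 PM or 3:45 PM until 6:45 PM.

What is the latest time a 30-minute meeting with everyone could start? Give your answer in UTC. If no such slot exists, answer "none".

Chen in UTC: 11:30-12:30, 13:30-14:00, 16:15-17:45 (add 6h to convert from UTC-6).
Nikolai in UTC: 12:00-12:30, 14:45-15:15, 15:45-18:00 (add 3h to convert from UTC-3).
Tomás in UTC: 09:30-10:15, 12:15-14:45, 17:15-18:00 (add 6h to convert from UTC-6).
Pita in UTC: 10:00-15:30 (subtract 1h to convert from UTC+1).
Tara in UTC: 09:45-13:15, 14:45-17:45 (subtract 1h to convert from UTC+1).
Chen ∩ Nikolai: 12:00-12:30, 16:15-17:45.
Chen ∩ Nikolai ∩ Tomás: 12:15-12:30, 17:15-17:45.
Chen ∩ Nikolai ∩ Tomás ∩ Pita: 12:15-12:30.
Chen ∩ Nikolai ∩ Tomás ∩ Pita ∩ Tara: 12:15-12:30.
So the common availability across everyone is 12:15-12:30.
No common window is at least 30 minutes long.

none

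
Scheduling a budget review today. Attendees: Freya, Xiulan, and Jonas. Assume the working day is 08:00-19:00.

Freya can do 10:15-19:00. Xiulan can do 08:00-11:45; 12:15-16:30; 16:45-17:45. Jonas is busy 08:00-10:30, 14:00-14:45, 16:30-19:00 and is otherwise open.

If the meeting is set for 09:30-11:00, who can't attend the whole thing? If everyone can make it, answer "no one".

Freya, Jonas

Freya free: 10:15-19:00.
Xiulan free: 08:00-11:45, 12:15-16:30, 16:45-17:45.
Jonas free: 10:30-14:00, 14:45-16:30 (invert busy blocks within the working day).
Freya: not fully free for 09:30-11:00. Xiulan: free for 09:30-11:00. Jonas: not fully free for 09:30-11:00.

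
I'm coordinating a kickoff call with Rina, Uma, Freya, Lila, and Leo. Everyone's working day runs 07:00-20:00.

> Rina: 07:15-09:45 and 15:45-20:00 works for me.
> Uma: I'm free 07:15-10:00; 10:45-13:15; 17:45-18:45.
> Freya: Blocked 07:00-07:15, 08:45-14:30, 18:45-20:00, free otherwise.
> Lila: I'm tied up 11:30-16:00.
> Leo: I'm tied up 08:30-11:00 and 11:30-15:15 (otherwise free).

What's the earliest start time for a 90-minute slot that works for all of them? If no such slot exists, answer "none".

none

Rina free: 07:15-09:45, 15:45-20:00.
Uma free: 07:15-10:00, 10:45-13:15, 17:45-18:45.
Freya free: 07:15-08:45, 14:30-18:45 (invert busy blocks within the working day).
Lila free: 07:00-11:30, 16:00-20:00 (invert busy blocks within the working day).
Leo free: 07:00-08:30, 11:00-11:30, 15:15-20:00 (invert busy blocks within the working day).
Rina ∩ Uma: 07:15-09:45, 17:45-18:45.
Rina ∩ Uma ∩ Freya: 07:15-08:45, 17:45-18:45.
Rina ∩ Uma ∩ Freya ∩ Lila: 07:15-08:45, 17:45-18:45.
Rina ∩ Uma ∩ Freya ∩ Lila ∩ Leo: 07:15-08:30, 17:45-18:45.
Those are the intersection windows.
No common window is at least 90 minutes long.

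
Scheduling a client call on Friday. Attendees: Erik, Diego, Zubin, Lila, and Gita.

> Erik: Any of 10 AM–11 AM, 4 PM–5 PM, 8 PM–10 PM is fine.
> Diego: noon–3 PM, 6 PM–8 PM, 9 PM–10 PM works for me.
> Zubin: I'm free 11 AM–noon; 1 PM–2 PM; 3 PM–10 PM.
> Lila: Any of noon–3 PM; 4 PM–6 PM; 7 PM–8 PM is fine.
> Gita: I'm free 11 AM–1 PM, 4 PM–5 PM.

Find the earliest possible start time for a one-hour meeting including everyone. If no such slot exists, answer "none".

none

Erik ∩ Diego: 21:00-22:00.
Erik ∩ Diego ∩ Zubin: 21:00-22:00.
Erik ∩ Diego ∩ Zubin ∩ Lila: ∅.
Erik ∩ Diego ∩ Zubin ∩ Lila ∩ Gita: ∅.
There is no time when everyone is free.
No common window is at least 60 minutes long.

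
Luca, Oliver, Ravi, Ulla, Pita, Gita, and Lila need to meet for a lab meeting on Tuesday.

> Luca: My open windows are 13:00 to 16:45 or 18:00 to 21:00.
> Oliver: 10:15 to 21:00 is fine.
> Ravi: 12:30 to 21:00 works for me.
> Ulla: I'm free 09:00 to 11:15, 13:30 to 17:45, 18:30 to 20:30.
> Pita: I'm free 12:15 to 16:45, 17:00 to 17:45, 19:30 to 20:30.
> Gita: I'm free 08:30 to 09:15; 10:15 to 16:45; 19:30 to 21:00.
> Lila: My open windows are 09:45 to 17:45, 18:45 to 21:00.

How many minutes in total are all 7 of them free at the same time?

Luca ∩ Oliver: 13:00-16:45, 18:00-21:00.
Luca ∩ Oliver ∩ Ravi: 13:00-16:45, 18:00-21:00.
Luca ∩ Oliver ∩ Ravi ∩ Ulla: 13:30-16:45, 18:30-20:30.
Luca ∩ Oliver ∩ Ravi ∩ Ulla ∩ Pita: 13:30-16:45, 19:30-20:30.
Luca ∩ Oliver ∩ Ravi ∩ Ulla ∩ Pita ∩ Gita: 13:30-16:45, 19:30-20:30.
Luca ∩ Oliver ∩ Ravi ∩ Ulla ∩ Pita ∩ Gita ∩ Lila: 13:30-16:45, 19:30-20:30.
Summing the common windows: 195 + 60 = 255 minutes.

255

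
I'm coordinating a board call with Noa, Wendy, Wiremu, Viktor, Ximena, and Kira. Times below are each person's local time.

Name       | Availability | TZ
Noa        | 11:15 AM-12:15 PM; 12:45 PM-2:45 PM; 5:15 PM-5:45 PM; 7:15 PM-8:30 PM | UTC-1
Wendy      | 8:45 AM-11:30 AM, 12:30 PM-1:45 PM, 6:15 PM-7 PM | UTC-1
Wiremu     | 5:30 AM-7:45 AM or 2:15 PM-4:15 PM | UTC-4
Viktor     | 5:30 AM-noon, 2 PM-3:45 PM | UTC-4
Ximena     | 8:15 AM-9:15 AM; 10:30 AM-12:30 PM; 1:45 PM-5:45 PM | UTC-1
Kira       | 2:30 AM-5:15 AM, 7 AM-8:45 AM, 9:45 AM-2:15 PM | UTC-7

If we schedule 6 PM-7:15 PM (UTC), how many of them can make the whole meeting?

2

Noa in UTC: 12:15-13:15, 13:45-15:45, 18:15-18:45, 20:15-21:30 (add 1h to convert from UTC-1).
Wendy in UTC: 09:45-12:30, 13:30-14:45, 19:15-20:00 (add 1h to convert from UTC-1).
Wiremu in UTC: 09:30-11:45, 18:15-20:15 (add 4h to convert from UTC-4).
Viktor in UTC: 09:30-16:00, 18:00-19:45 (add 4h to convert from UTC-4).
Ximena in UTC: 09:15-10:15, 11:30-13:30, 14:45-18:45 (add 1h to convert from UTC-1).
Kira in UTC: 09:30-12:15, 14:00-15:45, 16:45-21:15 (add 7h to convert from UTC-7).
Viktor and Kira can make the full 18:00-19:15 slot — that's 2.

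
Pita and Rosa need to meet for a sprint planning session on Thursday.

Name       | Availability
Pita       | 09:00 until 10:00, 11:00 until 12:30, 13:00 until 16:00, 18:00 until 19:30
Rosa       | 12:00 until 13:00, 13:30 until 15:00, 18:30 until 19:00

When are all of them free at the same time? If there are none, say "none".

Pita ∩ Rosa: 12:00-12:30, 13:30-15:00, 18:30-19:00.
So the common availability across everyone is 12:00-12:30, 13:30-15:00, 18:30-19:00.

12:00-12:30, 13:30-15:00, 18:30-19:00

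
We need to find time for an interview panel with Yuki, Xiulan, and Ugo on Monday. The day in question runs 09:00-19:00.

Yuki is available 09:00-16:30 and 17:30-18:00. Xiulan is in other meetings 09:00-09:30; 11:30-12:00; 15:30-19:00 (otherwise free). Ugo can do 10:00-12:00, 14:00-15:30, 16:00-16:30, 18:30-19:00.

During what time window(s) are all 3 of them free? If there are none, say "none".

10:00-11:30, 14:00-15:30

Yuki free: 09:00-16:30, 17:30-18:00.
Xiulan free: 09:30-11:30, 12:00-15:30 (invert busy blocks within the working day).
Ugo free: 10:00-12:00, 14:00-15:30, 16:00-16:30, 18:30-19:00.
Yuki ∩ Xiulan: 09:30-11:30, 12:00-15:30.
Yuki ∩ Xiulan ∩ Ugo: 10:00-11:30, 14:00-15:30.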